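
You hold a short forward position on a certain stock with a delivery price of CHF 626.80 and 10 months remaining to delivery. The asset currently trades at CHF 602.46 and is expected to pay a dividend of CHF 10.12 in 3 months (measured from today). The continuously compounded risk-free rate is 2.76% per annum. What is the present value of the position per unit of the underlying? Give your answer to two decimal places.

CHF 20.14

PV(remaining dividends) I = 10.12·e^(−0.0276·3/12) = 10.0504
Current forward F = (S − I)·e^(rT) = (602.46 − 10.0504)·e^(0.0276·10/12) = 592.4096 × 1.023267 = 606.1932
Value (long) = (F − K)·e^(−rT) = (606.1932 − 626.80) × 0.977262 = -20.1382
Short position value = −(long value) = CHF 20.14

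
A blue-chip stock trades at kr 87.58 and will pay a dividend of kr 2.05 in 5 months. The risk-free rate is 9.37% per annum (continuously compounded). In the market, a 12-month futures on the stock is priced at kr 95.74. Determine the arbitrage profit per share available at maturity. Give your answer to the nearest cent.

PV(dividends) I = 2.05·e^(−0.0937·5/12) = 1.9715
Fair futures F* = (S − I)·e^(rT) = (87.58 − 1.9715)·e^0.093700 = 85.6085 × 1.098230 = 94.0178
Market kr 95.74 > fair 94.0178: forward overpriced → cash-and-carry (borrow at r, buy the stock and collect the dividends, short the forward).
Profit at T = |F_mkt − F*| = |95.74 − 94.0178| = kr 1.72 per share

kr 1.72 per share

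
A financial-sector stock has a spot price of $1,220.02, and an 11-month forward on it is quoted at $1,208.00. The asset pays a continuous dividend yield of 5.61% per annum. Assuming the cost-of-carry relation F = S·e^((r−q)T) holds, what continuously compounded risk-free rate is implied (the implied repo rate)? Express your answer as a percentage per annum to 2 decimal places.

4.53%

From F = S·e^((r−q)T): (r − q) = ln(F/S)/T
ln(1208.00/1220.02) = ln(0.990148) = -0.009901
(r − q) = -0.009901 / (11/12) = -0.010801
r = ln(F/S)/T + q = -0.010801 + 0.0561 = 0.045299
r = 4.53%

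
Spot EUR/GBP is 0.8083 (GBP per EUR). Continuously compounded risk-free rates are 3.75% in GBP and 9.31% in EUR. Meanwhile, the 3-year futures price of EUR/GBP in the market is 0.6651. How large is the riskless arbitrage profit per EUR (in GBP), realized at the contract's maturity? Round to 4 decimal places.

Fair futures: F* = S·e^(carry·T), with carry = (r_GBP − r_EUR) = 0.0375 − 0.0931 = -0.0556
F* = 0.8083 · e^(-0.0556 × 3) = 0.8083 · e^-0.166800 = 0.8083 × 0.846369 = 0.6841
Market 0.6651 < fair 0.6841: forward underpriced → reverse cash-and-carry (short spot, go long the forward).
At maturity, profit = |F_mkt − F*| = |0.6651 − 0.6841| = 0.0190 per EUR (in GBP)

0.0190 per EUR (in GBP)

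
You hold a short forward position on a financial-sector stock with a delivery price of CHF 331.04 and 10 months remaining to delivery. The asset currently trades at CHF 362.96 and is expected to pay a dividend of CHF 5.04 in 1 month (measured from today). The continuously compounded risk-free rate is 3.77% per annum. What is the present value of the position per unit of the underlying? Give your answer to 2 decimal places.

-CHF 37.13

PV(remaining dividends) I = 5.04·e^(−0.0377·1/12) = 5.0242
Current forward F = (S − I)·e^(rT) = (362.96 − 5.0242)·e^(0.0377·10/12) = 357.9358 × 1.031915 = 369.3593
Value (long) = (F − K)·e^(−rT) = (369.3593 − 331.04) × 0.969072 = 37.1342
Short position value = −(long value) = -CHF 37.13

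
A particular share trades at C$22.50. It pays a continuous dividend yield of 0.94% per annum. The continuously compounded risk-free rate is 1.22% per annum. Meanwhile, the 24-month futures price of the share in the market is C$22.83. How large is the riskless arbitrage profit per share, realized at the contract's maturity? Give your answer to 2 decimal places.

Fair futures: F* = S·e^(carry·T), with carry = (r − q) = 0.0122 − 0.0094 = 0.0028
F* = 22.50 · e^(0.0028 × 24/12) = 22.50 · e^0.005600 = 22.50 × 1.005616 = C$22.6264
Market C$22.83 > fair C$22.6264: forward overpriced → cash-and-carry (buy spot, short the forward).
At maturity, profit = |F_mkt − F*| = |22.83 − 22.6264| = C$0.20 per share

C$0.20 per share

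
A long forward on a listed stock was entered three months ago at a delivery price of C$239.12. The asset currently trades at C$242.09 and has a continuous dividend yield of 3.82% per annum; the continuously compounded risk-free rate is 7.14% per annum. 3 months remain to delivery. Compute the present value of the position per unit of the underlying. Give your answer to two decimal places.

Current fair forward for the remaining 3 months: F = S·e^((r − q)·T), (r − q) = 0.0714 − 0.0382 = 0.0332
F = 242.09 · e^(0.0332 × 3/12) = 242.09 × 1.008335 = 244.1078
Value of long forward = (F − K)·e^(−rT) = (244.1078 − 239.12) · e^(−0.0714·3/12)
= 4.9878 × 0.982308 = 4.90

C$4.90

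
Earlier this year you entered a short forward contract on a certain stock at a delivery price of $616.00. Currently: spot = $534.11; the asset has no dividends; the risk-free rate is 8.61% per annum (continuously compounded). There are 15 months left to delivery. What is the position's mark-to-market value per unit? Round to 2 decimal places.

$19.04

Current fair forward for the remaining 15 months: F = S·e^(r·T), r = 0.0861
F = 534.11 · e^(0.0861 × 15/12) = 534.11 × 1.113630 = 594.8009
Value of long forward = (F − K)·e^(−rT) = (594.8009 − 616.00) · e^(−0.0861·15/12)
= -21.1991 × 0.897964 = -19.04
Short position value = −(long value) = $19.04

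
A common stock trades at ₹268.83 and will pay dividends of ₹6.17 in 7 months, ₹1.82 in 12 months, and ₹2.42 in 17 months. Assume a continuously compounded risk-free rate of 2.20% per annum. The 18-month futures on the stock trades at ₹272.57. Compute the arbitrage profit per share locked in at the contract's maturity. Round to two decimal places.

₹5.28 per share

PV(dividends) I = 6.17·e^(−0.0220·7/12) + 1.82·e^(−0.0220·12/12) + 2.42·e^(−0.0220·17/12) = 10.2175
Fair futures F* = (S − I)·e^(rT) = (268.83 − 10.2175)·e^0.033000 = 258.6125 × 1.033551 = 267.2892
Market ₹272.57 > fair 267.2892: forward overpriced → cash-and-carry (borrow at r, buy the stock and collect the dividends, short the forward).
Profit at T = |F_mkt − F*| = |272.57 − 267.2892| = ₹5.28 per share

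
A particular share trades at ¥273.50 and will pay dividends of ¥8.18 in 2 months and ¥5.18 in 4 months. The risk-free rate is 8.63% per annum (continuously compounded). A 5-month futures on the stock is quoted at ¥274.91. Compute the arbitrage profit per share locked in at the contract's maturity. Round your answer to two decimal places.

PV(dividends) I = 8.18·e^(−0.0863·2/12) + 5.18·e^(−0.0863·4/12) = 13.0963
Fair futures F* = (S − I)·e^(rT) = (273.50 − 13.0963)·e^0.035958 = 260.4037 × 1.036612 = 269.9376
Market ¥274.91 > fair 269.9376: forward overpriced → cash-and-carry (borrow at r, buy the stock and collect the dividends, short the forward).
Profit at T = |F_mkt − F*| = |274.91 − 269.9376| = ¥4.97 per share

¥4.97 per share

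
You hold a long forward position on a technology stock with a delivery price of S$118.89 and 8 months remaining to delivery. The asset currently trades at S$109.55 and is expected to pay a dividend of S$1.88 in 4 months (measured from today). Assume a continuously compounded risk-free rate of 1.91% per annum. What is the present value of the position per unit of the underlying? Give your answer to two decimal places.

-S$9.70

PV(remaining dividends) I = 1.88·e^(−0.0191·4/12) = 1.8681
Current forward F = (S − I)·e^(rT) = (109.55 − 1.8681)·e^(0.0191·8/12) = 107.6819 × 1.012815 = 109.0618
Value (long) = (F − K)·e^(−rT) = (109.0618 − 118.89) × 0.987347 = -9.7038
Value = -S$9.70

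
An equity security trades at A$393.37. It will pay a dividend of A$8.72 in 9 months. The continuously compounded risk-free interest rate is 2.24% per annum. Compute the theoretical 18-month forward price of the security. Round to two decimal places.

PV(dividends) I = 8.72·e^(−0.0224·9/12)
I = 8.5747
F = (S − I)·e^(rT) = (393.37 − 8.5747) · e^(0.0224·18/12)
= 384.7953 · e^0.033600 = 384.7953 × 1.034171 = A$397.94

A$397.94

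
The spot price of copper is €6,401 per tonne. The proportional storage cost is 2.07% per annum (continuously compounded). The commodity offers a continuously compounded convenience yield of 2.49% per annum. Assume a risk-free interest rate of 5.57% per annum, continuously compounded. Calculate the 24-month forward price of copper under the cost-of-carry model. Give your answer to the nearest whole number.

Net carry = r + u − y = 0.0557 + 0.0207 − 0.0249 = 0.0515
F = S·e^((r+u−y)T) = 6401 · e^(0.0515 × 24/12) = 6401 · e^0.103000
= 6401 × 1.108491 = €7,095 per tonne

€7,095 per tonne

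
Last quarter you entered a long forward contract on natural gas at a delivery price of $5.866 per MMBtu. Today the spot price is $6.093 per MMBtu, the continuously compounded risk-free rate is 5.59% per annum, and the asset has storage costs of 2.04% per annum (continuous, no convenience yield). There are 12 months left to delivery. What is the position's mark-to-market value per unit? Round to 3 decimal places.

$0.671 per MMBtu

Current fair forward for the remaining 12 months: F = S·e^((r + u)·T), (r + u) = 0.0559 + 0.0204 = 0.0763
F = 6.093 · e^(0.0763 × 12/12) = 6.093 × 1.079286 = 6.5761
Value of long forward = (F − K)·e^(−rT) = (6.5761 − 5.866) · e^(−0.0559·12/12)
= 0.7101 × 0.945634 = 0.671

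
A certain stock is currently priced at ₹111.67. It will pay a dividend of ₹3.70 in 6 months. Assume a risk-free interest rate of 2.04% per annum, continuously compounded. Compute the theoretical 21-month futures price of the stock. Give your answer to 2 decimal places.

₹111.93

PV(dividends) I = 3.70·e^(−0.0204·6/12)
I = 3.6625
F = (S − I)·e^(rT) = (111.67 − 3.6625) · e^(0.0204·21/12)
= 108.0075 · e^0.035700 = 108.0075 × 1.036345 = ₹111.93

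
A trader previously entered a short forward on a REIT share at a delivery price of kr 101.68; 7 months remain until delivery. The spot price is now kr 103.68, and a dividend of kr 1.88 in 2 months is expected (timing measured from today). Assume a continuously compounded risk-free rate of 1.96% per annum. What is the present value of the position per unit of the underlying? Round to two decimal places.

-kr 1.28

PV(remaining dividends) I = 1.88·e^(−0.0196·2/12) = 1.8739
Current forward F = (S − I)·e^(rT) = (103.68 − 1.8739)·e^(0.0196·7/12) = 101.8061 × 1.011499 = 102.9768
Value (long) = (F − K)·e^(−rT) = (102.9768 − 101.68) × 0.988632 = 1.2821
Short position value = −(long value) = -kr 1.28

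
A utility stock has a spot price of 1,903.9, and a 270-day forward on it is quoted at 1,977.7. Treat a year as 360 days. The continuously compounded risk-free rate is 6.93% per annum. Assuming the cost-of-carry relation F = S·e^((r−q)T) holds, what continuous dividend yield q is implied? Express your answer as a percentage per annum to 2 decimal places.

From F = S·e^((r−q)T): (r − q) = ln(F/S)/T
ln(1977.7/1903.9) = ln(1.038763) = 0.038031
(r − q) = 0.038031 / (270/360) = 0.050708
q = r − ln(F/S)/T = 0.0693 − 0.050708 = 0.018592
q = 1.86%

1.86%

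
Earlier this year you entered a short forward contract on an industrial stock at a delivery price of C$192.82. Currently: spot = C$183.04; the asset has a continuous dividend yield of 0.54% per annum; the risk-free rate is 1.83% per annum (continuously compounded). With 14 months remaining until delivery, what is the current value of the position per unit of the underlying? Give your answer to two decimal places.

C$6.86

Current fair forward for the remaining 14 months: F = S·e^((r − q)·T), (r − q) = 0.0183 − 0.0054 = 0.0129
F = 183.04 · e^(0.0129 × 14/12) = 183.04 × 1.015164 = 185.8156
Value of long forward = (F − K)·e^(−rT) = (185.8156 − 192.82) · e^(−0.0183·14/12)
= -7.0044 × 0.978876 = -6.86
Short position value = −(long value) = C$6.86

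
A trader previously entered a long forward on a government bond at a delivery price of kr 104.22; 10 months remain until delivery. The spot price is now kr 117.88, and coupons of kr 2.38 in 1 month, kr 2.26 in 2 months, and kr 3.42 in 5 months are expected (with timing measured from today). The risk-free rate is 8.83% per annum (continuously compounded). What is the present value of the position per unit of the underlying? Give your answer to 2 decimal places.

kr 13.17

PV(remaining coupons) I = 2.38·e^(−0.0883·1/12) + 2.26·e^(−0.0883·2/12) + 3.42·e^(−0.0883·5/12) = 7.8860
Current forward F = (S − I)·e^(rT) = (117.88 − 7.8860)·e^(0.0883·10/12) = 109.9940 × 1.076358 = 118.3929
Value (long) = (F − K)·e^(−rT) = (118.3929 − 104.22) × 0.929059 = 13.1675
Value = kr 13.17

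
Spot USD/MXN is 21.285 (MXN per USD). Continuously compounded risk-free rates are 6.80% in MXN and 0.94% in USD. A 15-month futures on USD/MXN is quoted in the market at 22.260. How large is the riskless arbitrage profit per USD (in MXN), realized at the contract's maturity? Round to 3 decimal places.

Fair futures: F* = S·e^(carry·T), with carry = (r_MXN − r_USD) = 0.0680 − 0.0094 = 0.0586
F* = 21.285 · e^(0.0586 × 15/12) = 21.285 · e^0.073250 = 21.285 × 1.076000 = 22.9027
Market 22.260 < fair 22.9027: forward underpriced → reverse cash-and-carry (short spot, go long the forward).
At maturity, profit = |F_mkt − F*| = |22.260 − 22.9027| = 0.643 per USD (in MXN)

0.643 per USD (in MXN)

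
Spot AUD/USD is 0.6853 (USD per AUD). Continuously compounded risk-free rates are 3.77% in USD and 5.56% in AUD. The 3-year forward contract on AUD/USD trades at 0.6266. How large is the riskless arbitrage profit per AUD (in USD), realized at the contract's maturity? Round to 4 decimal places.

Fair forward: F* = S·e^(carry·T), with carry = (r_USD − r_AUD) = 0.0377 − 0.0556 = -0.0179
F* = 0.6853 · e^(-0.0179 × 3) = 0.6853 · e^-0.053700 = 0.6853 × 0.947716 = 0.6495
Market 0.6266 < fair 0.6495: forward underpriced → reverse cash-and-carry (short spot, go long the forward).
At maturity, profit = |F_mkt − F*| = |0.6266 − 0.6495| = 0.0229 per AUD (in USD)

0.0229 per AUD (in USD)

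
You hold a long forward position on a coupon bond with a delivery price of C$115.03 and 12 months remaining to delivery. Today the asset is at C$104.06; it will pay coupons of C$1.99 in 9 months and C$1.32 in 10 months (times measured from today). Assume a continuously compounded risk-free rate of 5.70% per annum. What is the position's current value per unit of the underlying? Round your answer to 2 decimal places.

PV(remaining coupons) I = 1.99·e^(−0.0570·9/12) + 1.32·e^(−0.0570·10/12) = 3.1655
Current forward F = (S − I)·e^(rT) = (104.06 − 3.1655)·e^(0.0570·12/12) = 100.8945 × 1.058656 = 106.8126
Value (long) = (F − K)·e^(−rT) = (106.8126 − 115.03) × 0.944594 = -7.7621
Value = -C$7.76

-C$7.76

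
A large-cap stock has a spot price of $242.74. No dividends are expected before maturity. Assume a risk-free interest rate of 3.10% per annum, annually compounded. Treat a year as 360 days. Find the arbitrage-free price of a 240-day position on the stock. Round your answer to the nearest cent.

F = S · (1+r)^T
= 242.74 × 1.020561
F = $247.73

$247.73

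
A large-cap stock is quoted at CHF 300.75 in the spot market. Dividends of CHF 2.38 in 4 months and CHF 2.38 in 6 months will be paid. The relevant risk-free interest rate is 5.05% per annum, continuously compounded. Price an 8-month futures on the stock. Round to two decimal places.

PV(dividends) I = 2.38·e^(−0.0505·4/12) + 2.38·e^(−0.0505·6/12)
I = 2.3403 + 2.3207 = 4.6610
F = (S − I)·e^(rT) = (300.75 − 4.6610) · e^(0.0505·8/12)
= 296.0890 · e^0.033667 = 296.0890 × 1.034240 = CHF 306.23

CHF 306.23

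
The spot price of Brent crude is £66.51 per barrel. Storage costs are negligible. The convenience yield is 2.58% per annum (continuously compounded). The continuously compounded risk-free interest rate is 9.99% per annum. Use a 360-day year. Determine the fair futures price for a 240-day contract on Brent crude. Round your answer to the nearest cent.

Net carry = r + u − y = 0.0999 + 0.0000 − 0.0258 = 0.0741
F = S·e^((r+u−y)T) = 66.51 · e^(0.0741 × 240/360) = 66.51 · e^0.049400
= 66.51 × 1.050641 = £69.88 per barrel

£69.88 per barrel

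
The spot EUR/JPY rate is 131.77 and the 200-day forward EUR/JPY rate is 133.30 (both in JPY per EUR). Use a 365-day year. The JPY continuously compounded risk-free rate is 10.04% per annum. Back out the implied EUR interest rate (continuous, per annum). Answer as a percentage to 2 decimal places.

7.93%

F = S·e^((r_JPY − r_EUR)T) ⇒ r_EUR = r_JPY − ln(F/S)/T
ln(133.30/131.77) = 0.011544; /(200/365) = 0.021068
r_EUR = 0.1004 − 0.021068 = 0.079332
r_EUR = 7.93%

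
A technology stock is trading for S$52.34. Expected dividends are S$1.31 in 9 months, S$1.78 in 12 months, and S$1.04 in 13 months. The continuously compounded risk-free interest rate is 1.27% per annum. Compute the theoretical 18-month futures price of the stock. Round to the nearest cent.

S$49.19

PV(dividends) I = 1.31·e^(−0.0127·9/12) + 1.78·e^(−0.0127·12/12) + 1.04·e^(−0.0127·13/12)
I = 1.2976 + 1.7575 + 1.0258 = 4.0809
F = (S − I)·e^(rT) = (52.34 − 4.0809) · e^(0.0127·18/12)
= 48.2591 · e^0.019050 = 48.2591 × 1.019233 = S$49.19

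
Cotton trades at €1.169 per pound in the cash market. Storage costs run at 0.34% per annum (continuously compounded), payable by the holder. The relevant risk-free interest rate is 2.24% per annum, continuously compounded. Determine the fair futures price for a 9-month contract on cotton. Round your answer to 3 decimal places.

Net carry = r + u − y = 0.0224 + 0.0034 − 0.0000 = 0.0258
F = S·e^((r+u−y)T) = 1.169 · e^(0.0258 × 9/12) = 1.169 · e^0.019350
= 1.169 × 1.019538 = €1.192 per pound

€1.192 per pound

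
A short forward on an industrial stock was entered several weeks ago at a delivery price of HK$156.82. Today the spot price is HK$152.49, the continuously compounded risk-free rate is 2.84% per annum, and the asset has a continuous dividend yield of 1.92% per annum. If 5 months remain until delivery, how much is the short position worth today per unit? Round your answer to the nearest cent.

HK$3.70

Current fair forward for the remaining 5 months: F = S·e^((r − q)·T), (r − q) = 0.0284 − 0.0192 = 0.0092
F = 152.49 · e^(0.0092 × 5/12) = 152.49 × 1.003841 = 153.0757
Value of long forward = (F − K)·e^(−rT) = (153.0757 − 156.82) · e^(−0.0284·5/12)
= -3.7443 × 0.988236 = -3.70
Short position value = −(long value) = HK$3.70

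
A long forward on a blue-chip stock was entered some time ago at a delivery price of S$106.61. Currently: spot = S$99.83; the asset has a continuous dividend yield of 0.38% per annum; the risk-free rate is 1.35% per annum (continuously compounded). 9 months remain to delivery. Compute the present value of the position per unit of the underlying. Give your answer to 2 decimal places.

Current fair forward for the remaining 9 months: F = S·e^((r − q)·T), (r − q) = 0.0135 − 0.0038 = 0.0097
F = 99.83 · e^(0.0097 × 9/12) = 99.83 × 1.007302 = 100.5590
Value of long forward = (F − K)·e^(−rT) = (100.5590 − 106.61) · e^(−0.0135·9/12)
= -6.0510 × 0.989926 = -5.99

-S$5.99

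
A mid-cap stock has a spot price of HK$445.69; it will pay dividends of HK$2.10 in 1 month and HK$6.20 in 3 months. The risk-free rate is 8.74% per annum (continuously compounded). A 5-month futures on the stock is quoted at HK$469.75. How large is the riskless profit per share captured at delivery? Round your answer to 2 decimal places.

HK$15.98 per share

PV(dividends) I = 2.10·e^(−0.0874·1/12) + 6.20·e^(−0.0874·3/12) = 8.1508
Fair futures F* = (S − I)·e^(rT) = (445.69 − 8.1508)·e^0.036417 = 437.5392 × 1.037088 = 453.7667
Market HK$469.75 > fair 453.7667: forward overpriced → cash-and-carry (borrow at r, buy the stock and collect the dividends, short the forward).
Profit at T = |F_mkt − F*| = |469.75 − 453.7667| = HK$15.98 per share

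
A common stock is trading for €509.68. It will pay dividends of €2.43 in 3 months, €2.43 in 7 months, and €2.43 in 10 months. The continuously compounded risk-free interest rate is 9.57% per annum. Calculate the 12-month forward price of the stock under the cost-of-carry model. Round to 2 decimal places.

€553.26

PV(dividends) I = 2.43·e^(−0.0957·3/12) + 2.43·e^(−0.0957·7/12) + 2.43·e^(−0.0957·10/12)
I = 2.3726 + 2.2981 + 2.2437 = 6.9144
F = (S − I)·e^(rT) = (509.68 − 6.9144) · e^(0.0957·12/12)
= 502.7656 · e^0.095700 = 502.7656 × 1.100429 = €553.26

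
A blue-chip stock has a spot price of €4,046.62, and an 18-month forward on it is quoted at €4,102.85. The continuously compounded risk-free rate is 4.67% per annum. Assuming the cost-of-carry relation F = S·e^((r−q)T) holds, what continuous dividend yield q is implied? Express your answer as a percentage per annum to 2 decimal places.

3.75%

From F = S·e^((r−q)T): (r − q) = ln(F/S)/T
ln(4102.85/4046.62) = ln(1.013896) = 0.013800
(r − q) = 0.013800 / (18/12) = 0.009200
q = r − ln(F/S)/T = 0.0467 − 0.009200 = 0.037500
q = 3.75%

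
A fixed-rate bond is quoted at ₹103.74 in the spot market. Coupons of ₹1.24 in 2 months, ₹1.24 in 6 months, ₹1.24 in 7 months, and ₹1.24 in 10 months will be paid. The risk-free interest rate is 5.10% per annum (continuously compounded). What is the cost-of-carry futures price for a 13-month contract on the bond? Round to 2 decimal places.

PV(coupons) I = 1.24·e^(−0.0510·2/12) + 1.24·e^(−0.0510·6/12) + 1.24·e^(−0.0510·7/12) + 1.24·e^(−0.0510·10/12)
I = 1.2295 + 1.2088 + 1.2037 + 1.1884 = 4.8304
F = (S − I)·e^(rT) = (103.74 − 4.8304) · e^(0.0510·13/12)
= 98.9096 · e^0.055250 = 98.9096 × 1.056805 = ₹104.53

₹104.53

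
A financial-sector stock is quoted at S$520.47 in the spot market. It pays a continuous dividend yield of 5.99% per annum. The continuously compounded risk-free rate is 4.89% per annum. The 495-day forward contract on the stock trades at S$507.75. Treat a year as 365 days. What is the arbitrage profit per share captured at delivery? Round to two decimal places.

Fair forward: F* = S·e^(carry·T), with carry = (r − q) = 0.0489 − 0.0599 = -0.0110
F* = 520.47 · e^(-0.0110 × 495/365) = 520.47 · e^-0.014918 = 520.47 × 0.985193 = S$512.7634
Market S$507.75 < fair S$512.7634: forward underpriced → reverse cash-and-carry (short spot, go long the forward).
At maturity, profit = |F_mkt − F*| = |507.75 − 512.7634| = S$5.01 per share

S$5.01 per share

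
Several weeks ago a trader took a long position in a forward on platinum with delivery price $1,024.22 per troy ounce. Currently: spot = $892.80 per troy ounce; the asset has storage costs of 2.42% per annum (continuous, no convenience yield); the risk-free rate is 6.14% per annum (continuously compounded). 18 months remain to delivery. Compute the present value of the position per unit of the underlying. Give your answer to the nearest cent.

-$8.30 per troy ounce

Current fair forward for the remaining 18 months: F = S·e^((r + u)·T), (r + u) = 0.0614 + 0.0242 = 0.0856
F = 892.80 · e^(0.0856 × 18/12) = 892.80 × 1.137008 = 1015.1207
Value of long forward = (F − K)·e^(−rT) = (1015.1207 − 1024.22) · e^(−0.0614·18/12)
= -9.0993 × 0.912014 = -8.30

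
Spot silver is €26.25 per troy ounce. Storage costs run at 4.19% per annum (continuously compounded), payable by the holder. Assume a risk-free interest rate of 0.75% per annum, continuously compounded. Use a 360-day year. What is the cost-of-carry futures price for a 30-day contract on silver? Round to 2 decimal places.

Net carry = r + u − y = 0.0075 + 0.0419 − 0.0000 = 0.0494
F = S·e^((r+u−y)T) = 26.25 · e^(0.0494 × 30/360) = 26.25 · e^0.004117
= 26.25 × 1.004125 = €26.36 per troy ounce

€26.36 per troy ounce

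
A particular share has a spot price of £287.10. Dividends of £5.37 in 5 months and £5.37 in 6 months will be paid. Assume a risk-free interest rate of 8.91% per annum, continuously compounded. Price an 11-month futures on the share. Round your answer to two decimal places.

£300.35

PV(dividends) I = 5.37·e^(−0.0891·5/12) + 5.37·e^(−0.0891·6/12)
I = 5.1743 + 5.1360 = 10.3103
F = (S − I)·e^(rT) = (287.10 − 10.3103) · e^(0.0891·11/12)
= 276.7897 · e^0.081675 = 276.7897 × 1.085103 = £300.35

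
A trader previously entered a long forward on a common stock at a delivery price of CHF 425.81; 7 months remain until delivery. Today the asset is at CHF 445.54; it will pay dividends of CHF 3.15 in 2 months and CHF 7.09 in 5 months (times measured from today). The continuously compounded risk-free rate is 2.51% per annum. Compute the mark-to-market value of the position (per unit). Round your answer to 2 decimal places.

CHF 15.77

PV(remaining dividends) I = 3.15·e^(−0.0251·2/12) + 7.09·e^(−0.0251·5/12) = 10.1531
Current forward F = (S − I)·e^(rT) = (445.54 − 10.1531)·e^(0.0251·7/12) = 435.3869 × 1.014749 = 441.8084
Value (long) = (F − K)·e^(−rT) = (441.8084 − 425.81) × 0.985465 = 15.7659
Value = CHF 15.77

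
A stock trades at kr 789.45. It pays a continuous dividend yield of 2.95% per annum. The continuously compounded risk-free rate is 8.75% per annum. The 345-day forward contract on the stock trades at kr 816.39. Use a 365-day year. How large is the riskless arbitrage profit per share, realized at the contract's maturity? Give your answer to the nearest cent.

kr 17.55 per share

Fair forward: F* = S·e^(carry·T), with carry = (r − q) = 0.0875 − 0.0295 = 0.0580
F* = 789.45 · e^(0.0580 × 345/365) = 789.45 · e^0.054822 = 789.45 × 1.056353 = kr 833.9379
Market kr 816.39 < fair kr 833.9379: forward underpriced → reverse cash-and-carry (short spot, go long the forward).
At maturity, profit = |F_mkt − F*| = |816.39 − 833.9379| = kr 17.55 per share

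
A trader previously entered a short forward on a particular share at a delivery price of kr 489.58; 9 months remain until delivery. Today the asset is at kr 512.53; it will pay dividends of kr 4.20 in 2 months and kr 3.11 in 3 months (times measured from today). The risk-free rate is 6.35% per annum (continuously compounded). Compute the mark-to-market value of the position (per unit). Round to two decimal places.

-kr 38.50

PV(remaining dividends) I = 4.20·e^(−0.0635·2/12) + 3.11·e^(−0.0635·3/12) = 7.2168
Current forward F = (S − I)·e^(rT) = (512.53 − 7.2168)·e^(0.0635·9/12) = 505.3132 × 1.048777 = 529.9609
Value (long) = (F − K)·e^(−rT) = (529.9609 − 489.58) × 0.953491 = 38.5028
Short position value = −(long value) = -kr 38.50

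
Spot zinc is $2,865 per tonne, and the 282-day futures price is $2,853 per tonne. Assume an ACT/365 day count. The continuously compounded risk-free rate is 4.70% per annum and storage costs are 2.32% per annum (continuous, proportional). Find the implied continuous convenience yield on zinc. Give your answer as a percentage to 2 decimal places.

7.56%

F = S·e^((r+u−y)T) ⇒ (r+u−y) = ln(F/S)/T
ln(2853/2865) = -0.004197; /T ⇒ -0.005432
y = r + u − ln(F/S)/T = 0.0470 + 0.0232 + 0.005432 = 0.075632
y = 7.56%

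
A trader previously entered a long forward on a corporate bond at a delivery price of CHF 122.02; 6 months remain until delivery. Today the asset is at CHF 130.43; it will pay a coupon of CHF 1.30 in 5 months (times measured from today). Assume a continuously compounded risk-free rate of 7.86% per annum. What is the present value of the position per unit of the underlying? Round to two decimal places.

CHF 11.85

PV(remaining coupons) I = 1.30·e^(−0.0786·5/12) = 1.2581
Current forward F = (S − I)·e^(rT) = (130.43 − 1.2581)·e^(0.0786·6/12) = 129.1719 × 1.040082 = 134.3494
Value (long) = (F − K)·e^(−rT) = (134.3494 − 122.02) × 0.961462 = 11.8542
Value = CHF 11.85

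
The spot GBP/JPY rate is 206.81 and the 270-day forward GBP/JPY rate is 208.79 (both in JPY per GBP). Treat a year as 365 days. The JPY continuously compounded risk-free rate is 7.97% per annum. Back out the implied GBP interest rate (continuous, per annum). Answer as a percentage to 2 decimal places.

6.68%

F = S·e^((r_JPY − r_GBP)T) ⇒ r_GBP = r_JPY − ln(F/S)/T
ln(208.79/206.81) = 0.009528; /(270/365) = 0.012880
r_GBP = 0.0797 − 0.012880 = 0.066820
r_GBP = 6.68%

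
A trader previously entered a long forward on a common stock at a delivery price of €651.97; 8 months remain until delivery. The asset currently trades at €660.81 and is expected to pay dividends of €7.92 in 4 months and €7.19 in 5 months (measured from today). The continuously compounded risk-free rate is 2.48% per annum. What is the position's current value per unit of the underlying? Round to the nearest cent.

€4.56

PV(remaining dividends) I = 7.92·e^(−0.0248·4/12) + 7.19·e^(−0.0248·5/12) = 14.9709
Current forward F = (S − I)·e^(rT) = (660.81 − 14.9709)·e^(0.0248·8/12) = 645.8391 × 1.016671 = 656.6059
Value (long) = (F − K)·e^(−rT) = (656.6059 − 651.97) × 0.983603 = 4.5599
Value = €4.56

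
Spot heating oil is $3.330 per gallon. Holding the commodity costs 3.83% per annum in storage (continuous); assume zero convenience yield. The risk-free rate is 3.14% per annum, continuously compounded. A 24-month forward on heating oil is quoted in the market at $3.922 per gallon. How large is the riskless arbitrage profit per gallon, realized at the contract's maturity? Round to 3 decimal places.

$0.094 per gallon

Fair forward: F* = S·e^(carry·T), with carry = (r + u) = 0.0314 + 0.0383 = 0.0697
F* = 3.330 · e^(0.0697 × 24/12) = 3.330 · e^0.139400 = 3.330 × 1.149584 = $3.8281
Market $3.922 > fair $3.8281: forward overpriced → cash-and-carry (buy spot, short the forward).
At maturity, profit = |F_mkt − F*| = |3.922 − 3.8281| = $0.094 per gallon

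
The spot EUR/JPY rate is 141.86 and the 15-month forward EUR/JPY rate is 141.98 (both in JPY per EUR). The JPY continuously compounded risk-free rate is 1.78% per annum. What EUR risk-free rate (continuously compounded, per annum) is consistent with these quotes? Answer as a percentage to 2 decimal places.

F = S·e^((r_JPY − r_EUR)T) ⇒ r_EUR = r_JPY − ln(F/S)/T
ln(141.98/141.86) = 0.000846; /(15/12) = 0.000677
r_EUR = 0.0178 − 0.000677 = 0.017123
r_EUR = 1.71%

1.71%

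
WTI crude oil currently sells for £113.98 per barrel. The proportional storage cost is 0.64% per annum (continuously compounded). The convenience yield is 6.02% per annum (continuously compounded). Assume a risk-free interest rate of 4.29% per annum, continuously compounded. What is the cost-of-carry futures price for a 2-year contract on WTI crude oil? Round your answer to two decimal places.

Net carry = r + u − y = 0.0429 + 0.0064 − 0.0602 = -0.0109
F = S·e^((r+u−y)T) = 113.98 · e^(-0.0109 × 2) = 113.98 · e^-0.021800
= 113.98 × 0.978436 = £111.52 per barrel

£111.52 per barrel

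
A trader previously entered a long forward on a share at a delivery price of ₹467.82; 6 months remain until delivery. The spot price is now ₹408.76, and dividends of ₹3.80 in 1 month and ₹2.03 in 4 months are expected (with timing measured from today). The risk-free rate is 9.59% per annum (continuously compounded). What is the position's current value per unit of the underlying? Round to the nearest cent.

PV(remaining dividends) I = 3.80·e^(−0.0959·1/12) + 2.03·e^(−0.0959·4/12) = 5.7359
Current forward F = (S − I)·e^(rT) = (408.76 − 5.7359)·e^(0.0959·6/12) = 403.0241 × 1.049118 = 422.8198
Value (long) = (F − K)·e^(−rT) = (422.8198 − 467.82) × 0.953181 = -42.8933
Value = -₹42.89

-₹42.89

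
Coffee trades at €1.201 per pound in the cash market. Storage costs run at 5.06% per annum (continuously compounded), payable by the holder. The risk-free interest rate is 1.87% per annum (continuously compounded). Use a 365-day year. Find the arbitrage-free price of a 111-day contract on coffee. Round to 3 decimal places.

Net carry = r + u − y = 0.0187 + 0.0506 − 0.0000 = 0.0693
F = S·e^((r+u−y)T) = 1.201 · e^(0.0693 × 111/365) = 1.201 · e^0.021075
= 1.201 × 1.021299 = €1.227 per pound

€1.227 per pound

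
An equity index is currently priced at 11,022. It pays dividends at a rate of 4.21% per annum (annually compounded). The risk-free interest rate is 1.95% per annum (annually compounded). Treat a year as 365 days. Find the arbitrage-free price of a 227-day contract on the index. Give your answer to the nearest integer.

10,873

F = S · (1+r)^T / (1+q)^T
= 11022 × 1.012083 / 1.025978 = 11022 × 0.986457
F = 10,873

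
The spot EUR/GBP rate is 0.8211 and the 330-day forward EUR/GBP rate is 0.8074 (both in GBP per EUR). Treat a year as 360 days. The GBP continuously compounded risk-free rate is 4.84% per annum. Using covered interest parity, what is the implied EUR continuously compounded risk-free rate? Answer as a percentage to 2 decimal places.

F = S·e^((r_GBP − r_EUR)T) ⇒ r_EUR = r_GBP − ln(F/S)/T
ln(0.8074/0.8211) = -0.016826; /(330/360) = -0.018356
r_EUR = 0.0484 + 0.018356 = 0.066756
r_EUR = 6.68%

6.68%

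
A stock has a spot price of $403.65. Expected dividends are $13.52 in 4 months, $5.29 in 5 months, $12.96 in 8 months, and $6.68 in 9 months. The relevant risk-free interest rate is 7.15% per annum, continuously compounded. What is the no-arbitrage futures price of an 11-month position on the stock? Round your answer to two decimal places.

PV(dividends) I = 13.52·e^(−0.0715·4/12) + 5.29·e^(−0.0715·5/12) + 12.96·e^(−0.0715·8/12) + 6.68·e^(−0.0715·9/12)
I = 13.2016 + 5.1347 + 12.3567 + 6.3312 = 37.0242
F = (S − I)·e^(rT) = (403.65 − 37.0242) · e^(0.0715·11/12)
= 366.6258 · e^0.065542 = 366.6258 × 1.067738 = $391.46

$391.46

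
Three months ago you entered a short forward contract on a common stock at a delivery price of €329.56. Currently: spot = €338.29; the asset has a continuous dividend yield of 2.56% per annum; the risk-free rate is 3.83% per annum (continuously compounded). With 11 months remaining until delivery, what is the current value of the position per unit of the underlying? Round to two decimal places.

-€12.25

Current fair forward for the remaining 11 months: F = S·e^((r − q)·T), (r − q) = 0.0383 − 0.0256 = 0.0127
F = 338.29 · e^(0.0127 × 11/12) = 338.29 × 1.011710 = 342.2514
Value of long forward = (F − K)·e^(−rT) = (342.2514 − 329.56) · e^(−0.0383·11/12)
= 12.6914 × 0.965501 = 12.25
Short position value = −(long value) = -€12.25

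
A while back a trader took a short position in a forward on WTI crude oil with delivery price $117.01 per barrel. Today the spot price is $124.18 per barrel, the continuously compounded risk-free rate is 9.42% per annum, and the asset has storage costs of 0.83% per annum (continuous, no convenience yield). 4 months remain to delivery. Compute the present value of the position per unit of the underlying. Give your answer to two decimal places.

-$11.13 per barrel

Current fair forward for the remaining 4 months: F = S·e^((r + u)·T), (r + u) = 0.0942 + 0.0083 = 0.1025
F = 124.18 · e^(0.1025 × 4/12) = 124.18 × 1.034757 = 128.4961
Value of long forward = (F − K)·e^(−rT) = (128.4961 − 117.01) · e^(−0.0942·4/12)
= 11.4861 × 0.969088 = 11.13
Short position value = −(long value) = -$11.13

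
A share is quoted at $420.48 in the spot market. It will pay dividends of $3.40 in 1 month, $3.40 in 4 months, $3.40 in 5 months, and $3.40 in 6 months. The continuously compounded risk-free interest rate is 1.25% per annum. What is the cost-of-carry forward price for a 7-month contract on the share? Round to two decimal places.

PV(dividends) I = 3.40·e^(−0.0125·1/12) + 3.40·e^(−0.0125·4/12) + 3.40·e^(−0.0125·5/12) + 3.40·e^(−0.0125·6/12)
I = 3.3965 + 3.3859 + 3.3823 + 3.3788 = 13.5435
F = (S − I)·e^(rT) = (420.48 − 13.5435) · e^(0.0125·7/12)
= 406.9365 · e^0.007292 = 406.9365 × 1.007319 = $409.91

$409.91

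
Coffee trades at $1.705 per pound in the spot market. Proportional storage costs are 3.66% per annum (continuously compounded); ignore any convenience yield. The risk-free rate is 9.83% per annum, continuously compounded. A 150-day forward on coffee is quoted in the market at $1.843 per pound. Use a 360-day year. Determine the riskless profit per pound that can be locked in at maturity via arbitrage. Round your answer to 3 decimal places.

Fair forward: F* = S·e^(carry·T), with carry = (r + u) = 0.0983 + 0.0366 = 0.1349
F* = 1.705 · e^(0.1349 × 150/360) = 1.705 · e^0.056208 = 1.705 × 1.057818 = $1.8036
Market $1.843 > fair $1.8036: forward overpriced → cash-and-carry (buy spot, short the forward).
At maturity, profit = |F_mkt − F*| = |1.843 − 1.8036| = $0.039 per pound

$0.039 per pound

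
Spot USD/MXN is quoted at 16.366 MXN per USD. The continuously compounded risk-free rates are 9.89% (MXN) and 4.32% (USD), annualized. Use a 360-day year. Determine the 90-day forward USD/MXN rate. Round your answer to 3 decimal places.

16.595

F = S·e^((r_MXN − r_USD)T) = 16.366 · e^((0.0989 − 0.0432) × 90/360)
= 16.366 · e^0.013925 = 16.366 × 1.014022
F = 16.595 MXN per USD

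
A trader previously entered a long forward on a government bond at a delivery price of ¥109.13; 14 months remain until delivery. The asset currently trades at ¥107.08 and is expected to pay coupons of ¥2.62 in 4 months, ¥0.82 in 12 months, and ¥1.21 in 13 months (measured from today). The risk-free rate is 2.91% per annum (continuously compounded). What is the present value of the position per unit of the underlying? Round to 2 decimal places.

PV(remaining coupons) I = 2.62·e^(−0.0291·4/12) + 0.82·e^(−0.0291·12/12) + 1.21·e^(−0.0291·13/12) = 4.5636
Current forward F = (S − I)·e^(rT) = (107.08 − 4.5636)·e^(0.0291·14/12) = 102.5164 × 1.034533 = 106.0566
Value (long) = (F − K)·e^(−rT) = (106.0566 − 109.13) × 0.966620 = -2.9708
Value = -¥2.97

-¥2.97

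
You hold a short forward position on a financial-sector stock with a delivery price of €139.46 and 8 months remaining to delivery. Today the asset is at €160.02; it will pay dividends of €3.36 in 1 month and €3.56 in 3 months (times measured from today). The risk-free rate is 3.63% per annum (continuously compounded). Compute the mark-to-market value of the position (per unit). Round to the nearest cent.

-€17.02

PV(remaining dividends) I = 3.36·e^(−0.0363·1/12) + 3.56·e^(−0.0363·3/12) = 6.8777
Current forward F = (S − I)·e^(rT) = (160.02 − 6.8777)·e^(0.0363·8/12) = 153.1423 × 1.024495 = 156.8935
Value (long) = (F − K)·e^(−rT) = (156.8935 − 139.46) × 0.976090 = 17.0167
Short position value = −(long value) = -€17.02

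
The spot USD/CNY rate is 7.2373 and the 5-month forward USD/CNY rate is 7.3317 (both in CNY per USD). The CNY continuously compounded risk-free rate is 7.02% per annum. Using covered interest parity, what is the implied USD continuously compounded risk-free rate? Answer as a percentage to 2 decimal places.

F = S·e^((r_CNY − r_USD)T) ⇒ r_USD = r_CNY − ln(F/S)/T
ln(7.3317/7.2373) = 0.012959; /(5/12) = 0.031102
r_USD = 0.0702 − 0.031102 = 0.039098
r_USD = 3.91%

3.91%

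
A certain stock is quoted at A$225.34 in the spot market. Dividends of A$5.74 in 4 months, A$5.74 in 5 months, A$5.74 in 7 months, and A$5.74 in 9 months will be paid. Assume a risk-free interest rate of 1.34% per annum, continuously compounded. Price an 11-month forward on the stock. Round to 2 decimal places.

A$205.04

PV(dividends) I = 5.74·e^(−0.0134·4/12) + 5.74·e^(−0.0134·5/12) + 5.74·e^(−0.0134·7/12) + 5.74·e^(−0.0134·9/12)
I = 5.7144 + 5.7080 + 5.6953 + 5.6826 = 22.8003
F = (S − I)·e^(rT) = (225.34 − 22.8003) · e^(0.0134·11/12)
= 202.5397 · e^0.012283 = 202.5397 × 1.012359 = A$205.04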